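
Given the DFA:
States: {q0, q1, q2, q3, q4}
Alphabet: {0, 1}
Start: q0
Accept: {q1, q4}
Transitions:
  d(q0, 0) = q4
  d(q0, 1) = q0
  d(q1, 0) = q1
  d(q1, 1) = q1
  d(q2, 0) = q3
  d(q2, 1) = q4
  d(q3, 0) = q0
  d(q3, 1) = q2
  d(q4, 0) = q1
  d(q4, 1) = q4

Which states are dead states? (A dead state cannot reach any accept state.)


Forward reachability from each state:
  q0 -> reaches accept state q1 (live)
  q1 -> reaches accept state q1 (live)
  q2 -> reaches accept state q1 (live)
  q3 -> reaches accept state q1 (live)
  q4 -> reaches accept state q1 (live)

None (all states can reach an accept state)


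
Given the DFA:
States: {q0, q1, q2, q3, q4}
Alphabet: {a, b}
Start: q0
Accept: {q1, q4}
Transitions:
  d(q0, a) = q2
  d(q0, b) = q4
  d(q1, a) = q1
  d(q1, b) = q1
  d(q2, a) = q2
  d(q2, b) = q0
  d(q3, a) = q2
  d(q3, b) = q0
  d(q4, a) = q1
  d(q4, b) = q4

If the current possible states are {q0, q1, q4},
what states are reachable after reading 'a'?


Apply transition on 'a' from each current state:
  d(q0, a) = q2
  d(q1, a) = q1
  d(q4, a) = q1

{q1, q2}


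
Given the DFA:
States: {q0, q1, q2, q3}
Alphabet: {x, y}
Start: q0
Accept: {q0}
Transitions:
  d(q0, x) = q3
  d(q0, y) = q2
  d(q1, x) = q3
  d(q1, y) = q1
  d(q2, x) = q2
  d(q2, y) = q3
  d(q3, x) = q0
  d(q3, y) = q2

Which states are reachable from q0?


BFS from q0:
  layer 0: {q0}
  layer 1: {q2, q3}

{q0, q2, q3}


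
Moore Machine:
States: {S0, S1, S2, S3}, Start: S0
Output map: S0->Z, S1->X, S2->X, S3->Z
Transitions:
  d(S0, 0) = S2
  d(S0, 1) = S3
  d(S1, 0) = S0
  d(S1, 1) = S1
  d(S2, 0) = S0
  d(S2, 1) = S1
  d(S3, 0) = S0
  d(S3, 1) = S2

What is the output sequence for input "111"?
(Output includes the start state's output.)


Start: S0 (output Z)
  --1--> S3 (output Z)
  --1--> S2 (output X)
  --1--> S1 (output X)

"ZZXX"


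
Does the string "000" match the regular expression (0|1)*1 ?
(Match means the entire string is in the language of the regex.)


|string| = 3; first = '0'; last = '0'

No, "000" does not match (0|1)*1


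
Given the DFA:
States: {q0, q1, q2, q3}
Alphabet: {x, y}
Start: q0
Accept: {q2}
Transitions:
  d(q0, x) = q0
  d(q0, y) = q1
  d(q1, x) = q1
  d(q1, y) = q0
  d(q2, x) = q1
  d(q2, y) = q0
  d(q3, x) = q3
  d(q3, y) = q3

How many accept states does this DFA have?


Accept states listed: {q2}
Counting: q2(1)

1


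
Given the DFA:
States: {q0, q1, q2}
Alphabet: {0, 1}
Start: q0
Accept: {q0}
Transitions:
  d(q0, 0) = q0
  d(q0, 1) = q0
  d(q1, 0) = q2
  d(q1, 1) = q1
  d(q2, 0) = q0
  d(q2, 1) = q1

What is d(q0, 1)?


Looking up transition d(q0, 1)

q0


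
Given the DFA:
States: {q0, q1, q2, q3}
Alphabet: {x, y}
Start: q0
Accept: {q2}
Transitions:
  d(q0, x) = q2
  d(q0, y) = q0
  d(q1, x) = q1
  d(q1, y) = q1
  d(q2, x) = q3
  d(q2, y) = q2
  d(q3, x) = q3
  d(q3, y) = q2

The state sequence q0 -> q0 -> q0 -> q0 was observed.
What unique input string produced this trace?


Trace back each transition to find the symbol:
  q0 --[y]--> q0
  q0 --[y]--> q0
  q0 --[y]--> q0

"yyy"


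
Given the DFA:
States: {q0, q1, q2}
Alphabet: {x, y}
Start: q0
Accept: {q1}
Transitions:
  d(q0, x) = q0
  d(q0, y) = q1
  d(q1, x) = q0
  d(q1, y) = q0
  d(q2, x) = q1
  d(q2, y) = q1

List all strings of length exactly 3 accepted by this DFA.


All strings of length 3: 8 total
Accepted: 3

"xxy", "yxy", "yyy"


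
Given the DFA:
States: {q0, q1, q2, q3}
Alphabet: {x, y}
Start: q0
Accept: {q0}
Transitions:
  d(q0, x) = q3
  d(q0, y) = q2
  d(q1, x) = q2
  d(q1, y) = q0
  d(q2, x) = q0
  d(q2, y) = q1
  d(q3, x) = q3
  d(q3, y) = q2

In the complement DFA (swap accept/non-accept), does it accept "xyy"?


Trace: q0 -> q3 -> q2 -> q1
Final: q1
Original accept: {q0}
Complement: q1 is not in original accept

Yes, complement accepts (original rejects)


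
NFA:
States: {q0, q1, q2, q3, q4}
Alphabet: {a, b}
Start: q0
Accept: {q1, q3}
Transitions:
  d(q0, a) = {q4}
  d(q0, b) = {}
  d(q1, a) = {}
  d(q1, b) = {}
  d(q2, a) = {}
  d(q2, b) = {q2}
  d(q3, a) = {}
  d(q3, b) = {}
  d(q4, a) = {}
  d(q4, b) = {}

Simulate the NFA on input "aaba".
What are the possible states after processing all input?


Start: {q0}
  --a--> {q4}
  --a--> {}
  --b--> {}
  --a--> {}

{} (empty set, no valid transitions)


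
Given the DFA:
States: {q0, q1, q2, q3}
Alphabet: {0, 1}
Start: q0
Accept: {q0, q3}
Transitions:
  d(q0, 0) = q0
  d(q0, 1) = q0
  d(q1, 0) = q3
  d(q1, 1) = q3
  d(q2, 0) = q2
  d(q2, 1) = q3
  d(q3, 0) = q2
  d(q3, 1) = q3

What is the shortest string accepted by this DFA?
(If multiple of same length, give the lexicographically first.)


BFS by string length (lex-first path to each state shown):
  len 0: q0<-""
Found accept state at length 0.

"" (empty string)


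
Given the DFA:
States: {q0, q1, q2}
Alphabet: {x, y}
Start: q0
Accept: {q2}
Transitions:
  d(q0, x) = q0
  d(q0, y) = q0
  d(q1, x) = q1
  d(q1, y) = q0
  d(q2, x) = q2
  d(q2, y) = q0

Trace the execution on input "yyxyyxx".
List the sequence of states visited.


Input: yyxyyxx
d(q0, y) = q0
d(q0, y) = q0
d(q0, x) = q0
d(q0, y) = q0
d(q0, y) = q0
d(q0, x) = q0
d(q0, x) = q0


q0 -> q0 -> q0 -> q0 -> q0 -> q0 -> q0 -> q0


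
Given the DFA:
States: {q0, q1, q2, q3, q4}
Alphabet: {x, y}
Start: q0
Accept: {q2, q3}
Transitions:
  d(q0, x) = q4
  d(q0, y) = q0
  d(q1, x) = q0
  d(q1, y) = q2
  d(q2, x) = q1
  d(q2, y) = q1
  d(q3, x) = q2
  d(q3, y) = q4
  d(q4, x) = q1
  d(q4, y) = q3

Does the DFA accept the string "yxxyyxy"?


Trace: q0 -> q0 -> q4 -> q1 -> q2 -> q1 -> q0 -> q0
Final state: q0
Accept states: {q2, q3}

No, rejected (final state q0 is not an accept state)


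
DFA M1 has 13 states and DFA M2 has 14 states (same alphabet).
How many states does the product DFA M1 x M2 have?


Product construction pairs every M1 state with every M2 state.
13 * 14 = 182

182


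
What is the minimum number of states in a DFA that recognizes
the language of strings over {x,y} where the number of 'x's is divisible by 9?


States track (count of 'x') mod 9.
Need 9 states: one per remainder 0..8; accept = remainder 0.

9


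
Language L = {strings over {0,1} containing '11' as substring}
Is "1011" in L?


'11' occurs at index 2

Yes, "1011" is in L


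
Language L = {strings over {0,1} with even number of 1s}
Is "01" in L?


count('1') = 1; 1 mod 2 = 1

No, "01" is not in L


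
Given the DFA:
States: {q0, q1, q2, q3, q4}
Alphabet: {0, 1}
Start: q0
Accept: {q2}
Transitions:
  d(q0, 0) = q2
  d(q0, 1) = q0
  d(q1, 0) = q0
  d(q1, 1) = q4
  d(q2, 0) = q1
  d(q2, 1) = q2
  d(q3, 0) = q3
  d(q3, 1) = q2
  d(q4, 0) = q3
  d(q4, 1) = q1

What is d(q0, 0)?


Looking up transition d(q0, 0)

q2


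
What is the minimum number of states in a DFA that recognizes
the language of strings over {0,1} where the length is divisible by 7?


States track (length) mod 7.
Need 7 states: one per remainder 0..6; accept = remainder 0.

7


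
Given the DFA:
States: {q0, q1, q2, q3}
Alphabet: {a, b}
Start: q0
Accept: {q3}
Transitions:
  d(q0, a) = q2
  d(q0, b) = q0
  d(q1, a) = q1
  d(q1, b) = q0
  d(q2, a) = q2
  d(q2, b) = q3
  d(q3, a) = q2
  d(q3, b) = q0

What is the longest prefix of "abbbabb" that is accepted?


Run the DFA, marking each prefix where the state is accepting:
  "" -> q0 [reject]
  "a" -> q2 [reject]
  "ab" -> q3 [accept]
  "abb" -> q0 [reject]
  "abbb" -> q0 [reject]
  "abbba" -> q2 [reject]
  "abbbab" -> q3 [accept]
  "abbbabb" -> q0 [reject]

"abbbab"


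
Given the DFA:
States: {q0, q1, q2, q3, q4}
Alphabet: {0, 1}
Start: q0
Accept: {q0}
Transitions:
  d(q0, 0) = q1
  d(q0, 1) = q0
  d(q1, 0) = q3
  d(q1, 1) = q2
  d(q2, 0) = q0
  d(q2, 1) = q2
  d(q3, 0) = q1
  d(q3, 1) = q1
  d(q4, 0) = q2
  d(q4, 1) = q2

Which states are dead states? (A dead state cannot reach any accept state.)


Forward reachability from each state:
  q0 -> reaches accept state q0 (live)
  q1 -> reaches accept state q0 (live)
  q2 -> reaches accept state q0 (live)
  q3 -> reaches accept state q0 (live)
  q4 -> reaches accept state q0 (live)

None (all states can reach an accept state)


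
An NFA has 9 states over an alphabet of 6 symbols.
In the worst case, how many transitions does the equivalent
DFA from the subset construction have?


Subset construction: one DFA state per subset of NFA states = 2^9 = 512 states.
Each DFA state has 6 outgoing transitions: 512 * 6 = 3072

3072


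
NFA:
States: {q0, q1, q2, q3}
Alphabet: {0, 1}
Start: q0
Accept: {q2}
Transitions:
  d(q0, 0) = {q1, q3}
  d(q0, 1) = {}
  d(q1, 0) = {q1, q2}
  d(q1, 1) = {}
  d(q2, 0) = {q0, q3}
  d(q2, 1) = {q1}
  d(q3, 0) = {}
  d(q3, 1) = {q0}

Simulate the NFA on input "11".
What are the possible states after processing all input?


Start: {q0}
  --1--> {}
  --1--> {}

{} (empty set, no valid transitions)


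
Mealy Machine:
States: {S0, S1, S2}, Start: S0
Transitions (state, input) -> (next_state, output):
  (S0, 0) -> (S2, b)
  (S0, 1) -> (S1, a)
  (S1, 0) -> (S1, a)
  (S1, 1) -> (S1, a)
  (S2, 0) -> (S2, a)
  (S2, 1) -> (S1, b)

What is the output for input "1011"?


Step-by-step:
  (S0, 1) -> (S1, a)
  (S1, 0) -> (S1, a)
  (S1, 1) -> (S1, a)
  (S1, 1) -> (S1, a)

"aaaa"


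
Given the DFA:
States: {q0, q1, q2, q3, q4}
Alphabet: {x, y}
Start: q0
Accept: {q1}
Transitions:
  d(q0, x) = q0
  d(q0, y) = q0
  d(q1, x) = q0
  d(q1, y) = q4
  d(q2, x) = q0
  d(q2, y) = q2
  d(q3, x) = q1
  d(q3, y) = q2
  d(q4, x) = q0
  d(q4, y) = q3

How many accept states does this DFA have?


Accept states listed: {q1}
Counting: q1(1)

1


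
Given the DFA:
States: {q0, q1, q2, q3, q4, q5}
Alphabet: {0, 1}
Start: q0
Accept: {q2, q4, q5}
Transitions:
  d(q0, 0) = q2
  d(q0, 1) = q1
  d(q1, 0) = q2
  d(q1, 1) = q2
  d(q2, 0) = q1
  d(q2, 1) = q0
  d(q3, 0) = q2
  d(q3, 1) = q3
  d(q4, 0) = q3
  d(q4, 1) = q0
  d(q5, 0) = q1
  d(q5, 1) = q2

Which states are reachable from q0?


BFS from q0:
  layer 0: {q0}
  layer 1: {q1, q2}

{q0, q1, q2}


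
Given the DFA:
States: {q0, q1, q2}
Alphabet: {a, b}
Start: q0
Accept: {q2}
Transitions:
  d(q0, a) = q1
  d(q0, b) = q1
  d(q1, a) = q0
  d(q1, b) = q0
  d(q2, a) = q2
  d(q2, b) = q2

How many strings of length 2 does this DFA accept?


Enumerating all length-2 strings:
  "aa" -> q0 [reject]
  "ab" -> q0 [reject]
  "ba" -> q0 [reject]
  "bb" -> q0 [reject]

0 out of 4


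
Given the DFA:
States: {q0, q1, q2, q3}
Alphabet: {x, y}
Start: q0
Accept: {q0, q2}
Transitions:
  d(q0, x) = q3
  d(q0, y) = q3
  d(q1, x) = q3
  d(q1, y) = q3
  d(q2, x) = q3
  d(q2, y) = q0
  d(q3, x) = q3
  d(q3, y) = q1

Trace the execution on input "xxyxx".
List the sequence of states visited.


Input: xxyxx
d(q0, x) = q3
d(q3, x) = q3
d(q3, y) = q1
d(q1, x) = q3
d(q3, x) = q3


q0 -> q3 -> q3 -> q1 -> q3 -> q3


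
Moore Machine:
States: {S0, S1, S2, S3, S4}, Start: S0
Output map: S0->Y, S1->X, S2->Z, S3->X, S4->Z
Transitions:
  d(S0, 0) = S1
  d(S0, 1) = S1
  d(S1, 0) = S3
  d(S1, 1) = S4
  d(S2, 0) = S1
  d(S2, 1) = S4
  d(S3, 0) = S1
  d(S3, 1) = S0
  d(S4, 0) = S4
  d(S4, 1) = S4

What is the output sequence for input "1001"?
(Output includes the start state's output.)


Start: S0 (output Y)
  --1--> S1 (output X)
  --0--> S3 (output X)
  --0--> S1 (output X)
  --1--> S4 (output Z)

"YXXXZ"


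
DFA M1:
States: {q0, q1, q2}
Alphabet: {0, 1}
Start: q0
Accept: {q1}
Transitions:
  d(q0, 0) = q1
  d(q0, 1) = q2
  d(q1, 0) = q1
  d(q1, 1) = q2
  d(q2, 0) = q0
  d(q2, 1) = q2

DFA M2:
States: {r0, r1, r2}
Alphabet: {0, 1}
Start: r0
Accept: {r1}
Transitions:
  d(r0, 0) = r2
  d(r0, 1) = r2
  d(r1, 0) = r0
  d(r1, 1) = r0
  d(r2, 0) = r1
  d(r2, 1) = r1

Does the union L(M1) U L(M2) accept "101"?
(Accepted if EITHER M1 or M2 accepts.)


M1: final=q2 accepted=False
M2: final=r0 accepted=False

No, union rejects (neither accepts)


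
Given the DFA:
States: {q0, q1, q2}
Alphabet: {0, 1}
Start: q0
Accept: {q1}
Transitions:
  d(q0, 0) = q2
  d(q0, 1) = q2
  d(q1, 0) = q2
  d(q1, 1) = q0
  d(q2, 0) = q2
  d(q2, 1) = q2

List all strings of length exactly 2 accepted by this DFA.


All strings of length 2: 4 total
Accepted: 0

None


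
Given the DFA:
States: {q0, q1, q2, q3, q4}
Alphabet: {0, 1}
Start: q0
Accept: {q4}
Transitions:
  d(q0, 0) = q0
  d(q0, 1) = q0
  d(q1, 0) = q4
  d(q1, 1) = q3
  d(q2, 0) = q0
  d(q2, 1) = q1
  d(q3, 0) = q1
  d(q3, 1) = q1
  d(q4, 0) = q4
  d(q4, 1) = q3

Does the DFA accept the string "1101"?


Trace: q0 -> q0 -> q0 -> q0 -> q0
Final state: q0
Accept states: {q4}

No, rejected (final state q0 is not an accept state)


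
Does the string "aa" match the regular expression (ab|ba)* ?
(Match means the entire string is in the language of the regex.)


|string| = 2; first = 'a'; last = 'a'

No, "aa" does not match (ab|ba)*


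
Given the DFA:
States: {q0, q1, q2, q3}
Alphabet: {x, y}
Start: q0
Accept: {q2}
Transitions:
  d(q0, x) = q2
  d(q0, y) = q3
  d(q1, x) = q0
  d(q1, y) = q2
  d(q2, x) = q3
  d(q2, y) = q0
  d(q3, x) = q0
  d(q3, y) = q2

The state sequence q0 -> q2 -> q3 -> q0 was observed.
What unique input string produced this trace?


Trace back each transition to find the symbol:
  q0 --[x]--> q2
  q2 --[x]--> q3
  q3 --[x]--> q0

"xxx"


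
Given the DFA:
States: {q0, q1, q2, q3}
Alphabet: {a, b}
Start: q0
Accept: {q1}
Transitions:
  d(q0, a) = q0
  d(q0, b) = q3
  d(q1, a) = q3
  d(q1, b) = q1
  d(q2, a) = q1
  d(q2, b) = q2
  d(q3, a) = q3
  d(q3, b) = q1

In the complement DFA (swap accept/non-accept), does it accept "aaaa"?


Trace: q0 -> q0 -> q0 -> q0 -> q0
Final: q0
Original accept: {q1}
Complement: q0 is not in original accept

Yes, complement accepts (original rejects)


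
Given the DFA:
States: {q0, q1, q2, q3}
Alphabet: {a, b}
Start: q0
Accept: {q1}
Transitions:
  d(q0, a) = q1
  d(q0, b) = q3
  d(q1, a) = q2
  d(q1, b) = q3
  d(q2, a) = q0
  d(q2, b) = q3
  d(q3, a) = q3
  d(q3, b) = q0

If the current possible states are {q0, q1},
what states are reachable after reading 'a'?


Apply transition on 'a' from each current state:
  d(q0, a) = q1
  d(q1, a) = q2

{q1, q2}


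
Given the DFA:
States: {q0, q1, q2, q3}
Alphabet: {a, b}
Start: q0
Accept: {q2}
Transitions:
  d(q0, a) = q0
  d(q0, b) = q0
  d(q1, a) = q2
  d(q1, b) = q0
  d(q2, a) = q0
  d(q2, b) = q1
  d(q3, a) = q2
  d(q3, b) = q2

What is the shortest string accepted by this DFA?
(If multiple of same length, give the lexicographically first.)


BFS by string length (lex-first path to each state shown):
  len 0: q0<-""
  len 1: q0<-"a"
  len 2: q0<-"aa"
  len 3: q0<-"aaa"
  len 4: q0<-"aaaa"
  len 5: q0<-"aaaaa"
  len 6: q0<-"aaaaaa"
  len 7: q0<-"aaaaaaa"
  len 8: q0<-"aaaaaaaa"

No string accepted (empty language)


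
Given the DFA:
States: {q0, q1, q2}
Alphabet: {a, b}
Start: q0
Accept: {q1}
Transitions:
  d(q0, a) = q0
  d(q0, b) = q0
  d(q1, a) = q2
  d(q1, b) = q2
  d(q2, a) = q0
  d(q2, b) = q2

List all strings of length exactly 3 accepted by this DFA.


All strings of length 3: 8 total
Accepted: 0

None


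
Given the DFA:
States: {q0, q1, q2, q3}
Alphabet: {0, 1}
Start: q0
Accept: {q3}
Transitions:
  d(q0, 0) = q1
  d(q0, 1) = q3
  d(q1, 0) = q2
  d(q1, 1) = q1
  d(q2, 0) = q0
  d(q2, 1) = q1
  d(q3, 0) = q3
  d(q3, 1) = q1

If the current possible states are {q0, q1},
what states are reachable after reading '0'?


Apply transition on '0' from each current state:
  d(q0, 0) = q1
  d(q1, 0) = q2

{q1, q2}


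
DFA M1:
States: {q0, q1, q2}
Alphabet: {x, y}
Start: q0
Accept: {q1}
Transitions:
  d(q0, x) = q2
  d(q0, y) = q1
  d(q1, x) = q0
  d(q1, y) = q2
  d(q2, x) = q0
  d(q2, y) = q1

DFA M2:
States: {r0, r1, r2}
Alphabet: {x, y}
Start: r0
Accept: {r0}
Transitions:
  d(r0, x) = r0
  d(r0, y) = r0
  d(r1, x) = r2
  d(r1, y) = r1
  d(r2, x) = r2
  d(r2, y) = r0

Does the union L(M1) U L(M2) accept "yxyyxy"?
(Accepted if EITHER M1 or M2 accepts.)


M1: final=q1 accepted=True
M2: final=r0 accepted=True

Yes, union accepts


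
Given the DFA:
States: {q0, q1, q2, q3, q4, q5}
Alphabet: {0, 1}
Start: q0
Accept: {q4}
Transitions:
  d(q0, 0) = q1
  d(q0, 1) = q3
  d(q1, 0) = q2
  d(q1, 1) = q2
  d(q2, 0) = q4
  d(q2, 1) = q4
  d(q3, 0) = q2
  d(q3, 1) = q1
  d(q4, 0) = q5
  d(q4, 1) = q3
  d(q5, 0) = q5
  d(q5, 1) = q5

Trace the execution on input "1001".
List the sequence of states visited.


Input: 1001
d(q0, 1) = q3
d(q3, 0) = q2
d(q2, 0) = q4
d(q4, 1) = q3


q0 -> q3 -> q2 -> q4 -> q3


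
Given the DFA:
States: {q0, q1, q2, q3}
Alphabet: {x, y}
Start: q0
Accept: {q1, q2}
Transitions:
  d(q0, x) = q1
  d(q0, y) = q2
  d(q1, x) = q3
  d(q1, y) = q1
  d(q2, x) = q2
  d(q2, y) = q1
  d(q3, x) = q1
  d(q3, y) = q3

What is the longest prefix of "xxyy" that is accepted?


Run the DFA, marking each prefix where the state is accepting:
  "" -> q0 [reject]
  "x" -> q1 [accept]
  "xx" -> q3 [reject]
  "xxy" -> q3 [reject]
  "xxyy" -> q3 [reject]

"x"


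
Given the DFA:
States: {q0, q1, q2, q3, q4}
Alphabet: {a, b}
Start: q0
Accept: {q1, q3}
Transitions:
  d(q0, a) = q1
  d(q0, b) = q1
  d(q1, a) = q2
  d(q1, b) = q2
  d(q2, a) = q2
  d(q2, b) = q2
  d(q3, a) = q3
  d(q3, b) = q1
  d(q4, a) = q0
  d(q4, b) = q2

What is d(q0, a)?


Looking up transition d(q0, a)

q1


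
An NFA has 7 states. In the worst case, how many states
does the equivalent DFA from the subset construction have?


Subset construction: one DFA state per subset of NFA states.
2^7 = 128

128


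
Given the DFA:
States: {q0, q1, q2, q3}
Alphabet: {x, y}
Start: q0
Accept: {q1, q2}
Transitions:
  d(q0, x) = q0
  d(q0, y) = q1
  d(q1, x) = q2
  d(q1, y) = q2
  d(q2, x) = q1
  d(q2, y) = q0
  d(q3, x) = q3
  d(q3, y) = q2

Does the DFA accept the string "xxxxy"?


Trace: q0 -> q0 -> q0 -> q0 -> q0 -> q1
Final state: q1
Accept states: {q1, q2}

Yes, accepted (final state q1 is an accept state)


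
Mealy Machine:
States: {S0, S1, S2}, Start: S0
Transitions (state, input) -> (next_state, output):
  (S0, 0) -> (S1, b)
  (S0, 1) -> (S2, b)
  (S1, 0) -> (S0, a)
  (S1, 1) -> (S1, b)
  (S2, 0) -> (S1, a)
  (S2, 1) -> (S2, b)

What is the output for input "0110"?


Step-by-step:
  (S0, 0) -> (S1, b)
  (S1, 1) -> (S1, b)
  (S1, 1) -> (S1, b)
  (S1, 0) -> (S0, a)

"bbba"


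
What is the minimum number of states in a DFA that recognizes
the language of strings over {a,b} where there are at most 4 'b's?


States: count = 0, 1, ..., 4 (all accepting; 5 states), plus a dead state for count > 4.
Total: 5 + 1 = 6.

6


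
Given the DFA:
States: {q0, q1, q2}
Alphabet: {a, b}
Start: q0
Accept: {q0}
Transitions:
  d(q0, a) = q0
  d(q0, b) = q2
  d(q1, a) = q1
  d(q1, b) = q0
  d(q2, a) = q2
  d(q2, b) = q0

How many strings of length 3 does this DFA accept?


Enumerating all length-3 strings:
  "aaa" -> q0 [accept]
  "aab" -> q2 [reject]
  "aba" -> q2 [reject]
  "abb" -> q0 [accept]
  "baa" -> q2 [reject]
  "bab" -> q0 [accept]
  "bba" -> q0 [accept]
  "bbb" -> q2 [reject]

4 out of 8


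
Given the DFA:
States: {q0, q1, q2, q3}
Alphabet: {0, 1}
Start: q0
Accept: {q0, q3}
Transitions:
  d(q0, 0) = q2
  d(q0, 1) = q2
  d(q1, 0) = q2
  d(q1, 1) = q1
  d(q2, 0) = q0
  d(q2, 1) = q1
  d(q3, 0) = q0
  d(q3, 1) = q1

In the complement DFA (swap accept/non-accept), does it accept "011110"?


Trace: q0 -> q2 -> q1 -> q1 -> q1 -> q1 -> q2
Final: q2
Original accept: {q0, q3}
Complement: q2 is not in original accept

Yes, complement accepts (original rejects)


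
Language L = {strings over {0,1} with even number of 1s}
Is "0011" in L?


count('1') = 2; 2 mod 2 = 0

Yes, "0011" is in L


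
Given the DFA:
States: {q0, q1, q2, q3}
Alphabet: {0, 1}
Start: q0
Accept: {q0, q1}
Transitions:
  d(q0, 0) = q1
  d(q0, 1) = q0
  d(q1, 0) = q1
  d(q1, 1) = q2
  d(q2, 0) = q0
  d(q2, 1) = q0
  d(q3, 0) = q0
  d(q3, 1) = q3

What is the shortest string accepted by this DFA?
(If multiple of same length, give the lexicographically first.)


BFS by string length (lex-first path to each state shown):
  len 0: q0<-""
Found accept state at length 0.

"" (empty string)


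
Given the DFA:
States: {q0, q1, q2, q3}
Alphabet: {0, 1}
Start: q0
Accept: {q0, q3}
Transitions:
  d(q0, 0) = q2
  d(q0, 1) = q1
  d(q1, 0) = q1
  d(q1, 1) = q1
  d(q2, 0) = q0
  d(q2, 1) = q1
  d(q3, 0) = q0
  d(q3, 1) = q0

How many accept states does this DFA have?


Accept states listed: {q0, q3}
Counting: q0(1) q3(2)

2


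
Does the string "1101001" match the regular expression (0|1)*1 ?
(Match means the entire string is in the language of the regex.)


|string| = 7; first = '1'; last = '1'

Yes, "1101001" matches (0|1)*1


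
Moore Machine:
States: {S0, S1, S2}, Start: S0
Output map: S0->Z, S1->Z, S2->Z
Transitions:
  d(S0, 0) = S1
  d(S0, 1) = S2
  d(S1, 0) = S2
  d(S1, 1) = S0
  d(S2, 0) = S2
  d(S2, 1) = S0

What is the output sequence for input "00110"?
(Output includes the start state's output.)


Start: S0 (output Z)
  --0--> S1 (output Z)
  --0--> S2 (output Z)
  --1--> S0 (output Z)
  --1--> S2 (output Z)
  --0--> S2 (output Z)

"ZZZZZZ"


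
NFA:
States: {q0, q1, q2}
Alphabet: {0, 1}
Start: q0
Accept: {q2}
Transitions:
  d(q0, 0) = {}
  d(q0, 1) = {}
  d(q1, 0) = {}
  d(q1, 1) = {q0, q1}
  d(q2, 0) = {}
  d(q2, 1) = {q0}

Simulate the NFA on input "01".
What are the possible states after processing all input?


Start: {q0}
  --0--> {}
  --1--> {}

{} (empty set, no valid transitions)


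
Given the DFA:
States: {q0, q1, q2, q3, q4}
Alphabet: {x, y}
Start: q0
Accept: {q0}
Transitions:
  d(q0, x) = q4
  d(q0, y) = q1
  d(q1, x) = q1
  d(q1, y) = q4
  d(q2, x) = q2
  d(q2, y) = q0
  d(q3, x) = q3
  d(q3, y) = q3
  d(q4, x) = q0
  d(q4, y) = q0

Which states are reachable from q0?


BFS from q0:
  layer 0: {q0}
  layer 1: {q1, q4}

{q0, q1, q4}


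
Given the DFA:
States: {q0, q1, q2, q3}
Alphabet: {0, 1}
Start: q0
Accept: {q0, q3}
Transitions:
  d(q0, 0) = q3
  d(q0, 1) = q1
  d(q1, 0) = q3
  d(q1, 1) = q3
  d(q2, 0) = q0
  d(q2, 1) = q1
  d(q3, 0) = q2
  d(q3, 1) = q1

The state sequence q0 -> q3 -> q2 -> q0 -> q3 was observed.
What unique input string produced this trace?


Trace back each transition to find the symbol:
  q0 --[0]--> q3
  q3 --[0]--> q2
  q2 --[0]--> q0
  q0 --[0]--> q3

"0000"


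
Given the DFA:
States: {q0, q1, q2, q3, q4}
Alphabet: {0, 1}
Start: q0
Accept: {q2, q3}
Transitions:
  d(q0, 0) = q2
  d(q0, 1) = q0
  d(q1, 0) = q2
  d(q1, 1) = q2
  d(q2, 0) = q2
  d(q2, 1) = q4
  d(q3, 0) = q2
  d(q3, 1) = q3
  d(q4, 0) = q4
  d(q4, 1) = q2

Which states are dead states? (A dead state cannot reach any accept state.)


Forward reachability from each state:
  q0 -> reaches accept state q2 (live)
  q1 -> reaches accept state q2 (live)
  q2 -> reaches accept state q2 (live)
  q3 -> reaches accept state q2 (live)
  q4 -> reaches accept state q2 (live)

None (all states can reach an accept state)


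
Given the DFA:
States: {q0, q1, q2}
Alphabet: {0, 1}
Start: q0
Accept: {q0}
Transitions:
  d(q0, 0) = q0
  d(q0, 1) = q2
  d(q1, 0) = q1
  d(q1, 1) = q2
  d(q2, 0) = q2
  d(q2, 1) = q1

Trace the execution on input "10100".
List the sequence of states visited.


Input: 10100
d(q0, 1) = q2
d(q2, 0) = q2
d(q2, 1) = q1
d(q1, 0) = q1
d(q1, 0) = q1


q0 -> q2 -> q2 -> q1 -> q1 -> q1


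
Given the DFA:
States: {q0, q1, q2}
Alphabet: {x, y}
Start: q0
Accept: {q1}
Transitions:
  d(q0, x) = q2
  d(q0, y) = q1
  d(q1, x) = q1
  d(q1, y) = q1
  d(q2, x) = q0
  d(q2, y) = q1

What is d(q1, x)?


Looking up transition d(q1, x)

q1


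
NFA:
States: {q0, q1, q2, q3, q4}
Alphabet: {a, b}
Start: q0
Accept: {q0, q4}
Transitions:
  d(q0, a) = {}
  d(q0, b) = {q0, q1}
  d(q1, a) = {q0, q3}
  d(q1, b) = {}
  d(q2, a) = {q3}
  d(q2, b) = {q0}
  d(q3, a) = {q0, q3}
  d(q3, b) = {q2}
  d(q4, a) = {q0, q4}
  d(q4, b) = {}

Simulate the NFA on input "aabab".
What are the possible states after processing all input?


Start: {q0}
  --a--> {}
  --a--> {}
  --b--> {}
  --a--> {}
  --b--> {}

{} (empty set, no valid transitions)


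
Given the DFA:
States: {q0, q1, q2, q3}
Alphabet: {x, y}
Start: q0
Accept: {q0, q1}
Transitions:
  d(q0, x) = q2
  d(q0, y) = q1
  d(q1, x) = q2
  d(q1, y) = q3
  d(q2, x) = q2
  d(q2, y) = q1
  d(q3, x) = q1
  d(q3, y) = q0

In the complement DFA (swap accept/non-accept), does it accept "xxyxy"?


Trace: q0 -> q2 -> q2 -> q1 -> q2 -> q1
Final: q1
Original accept: {q0, q1}
Complement: q1 is in original accept

No, complement rejects (original accepts)


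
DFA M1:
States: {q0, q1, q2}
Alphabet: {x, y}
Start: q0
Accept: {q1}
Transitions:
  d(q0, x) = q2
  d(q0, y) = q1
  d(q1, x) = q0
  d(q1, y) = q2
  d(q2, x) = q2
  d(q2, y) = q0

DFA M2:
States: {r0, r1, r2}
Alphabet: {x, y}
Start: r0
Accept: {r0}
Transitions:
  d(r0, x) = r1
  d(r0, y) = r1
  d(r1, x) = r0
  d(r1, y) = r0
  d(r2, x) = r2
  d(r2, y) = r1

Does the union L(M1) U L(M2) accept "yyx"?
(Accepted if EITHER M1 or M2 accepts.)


M1: final=q2 accepted=False
M2: final=r1 accepted=False

No, union rejects (neither accepts)


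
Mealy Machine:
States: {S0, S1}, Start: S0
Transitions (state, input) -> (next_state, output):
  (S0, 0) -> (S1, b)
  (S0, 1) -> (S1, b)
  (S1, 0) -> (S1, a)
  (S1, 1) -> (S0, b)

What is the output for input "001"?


Step-by-step:
  (S0, 0) -> (S1, b)
  (S1, 0) -> (S1, a)
  (S1, 1) -> (S0, b)

"bab"


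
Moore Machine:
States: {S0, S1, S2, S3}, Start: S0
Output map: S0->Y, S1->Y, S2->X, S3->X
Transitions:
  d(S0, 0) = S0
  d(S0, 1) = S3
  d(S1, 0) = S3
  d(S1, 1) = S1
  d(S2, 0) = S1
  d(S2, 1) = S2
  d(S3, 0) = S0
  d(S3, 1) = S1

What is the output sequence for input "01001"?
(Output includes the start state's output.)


Start: S0 (output Y)
  --0--> S0 (output Y)
  --1--> S3 (output X)
  --0--> S0 (output Y)
  --0--> S0 (output Y)
  --1--> S3 (output X)

"YYXYYX"


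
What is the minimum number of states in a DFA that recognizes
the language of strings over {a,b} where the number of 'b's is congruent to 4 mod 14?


States track (count of 'b') mod 14.
Need 14 states: one per remainder 0..13; accept = remainder 4.

14


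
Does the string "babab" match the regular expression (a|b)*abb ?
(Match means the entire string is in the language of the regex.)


|string| = 5; first = 'b'; last = 'b'

No, "babab" does not match (a|b)*abb


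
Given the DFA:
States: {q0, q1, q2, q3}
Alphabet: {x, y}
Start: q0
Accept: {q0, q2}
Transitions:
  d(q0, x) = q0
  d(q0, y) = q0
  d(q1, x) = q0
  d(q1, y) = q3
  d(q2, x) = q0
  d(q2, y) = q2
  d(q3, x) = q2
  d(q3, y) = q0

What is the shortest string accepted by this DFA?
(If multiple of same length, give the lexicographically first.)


BFS by string length (lex-first path to each state shown):
  len 0: q0<-""
Found accept state at length 0.

"" (empty string)


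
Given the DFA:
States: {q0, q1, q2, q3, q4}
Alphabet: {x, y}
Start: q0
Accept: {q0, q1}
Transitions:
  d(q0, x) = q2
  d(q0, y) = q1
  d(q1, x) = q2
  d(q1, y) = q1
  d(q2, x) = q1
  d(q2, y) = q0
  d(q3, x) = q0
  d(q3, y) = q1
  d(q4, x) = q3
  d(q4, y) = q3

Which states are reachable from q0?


BFS from q0:
  layer 0: {q0}
  layer 1: {q1, q2}

{q0, q1, q2}


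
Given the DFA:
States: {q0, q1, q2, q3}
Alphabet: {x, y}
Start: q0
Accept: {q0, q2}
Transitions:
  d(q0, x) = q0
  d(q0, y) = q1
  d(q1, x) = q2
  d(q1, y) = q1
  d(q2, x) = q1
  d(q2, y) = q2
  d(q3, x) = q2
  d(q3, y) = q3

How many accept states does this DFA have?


Accept states listed: {q0, q2}
Counting: q0(1) q2(2)

2


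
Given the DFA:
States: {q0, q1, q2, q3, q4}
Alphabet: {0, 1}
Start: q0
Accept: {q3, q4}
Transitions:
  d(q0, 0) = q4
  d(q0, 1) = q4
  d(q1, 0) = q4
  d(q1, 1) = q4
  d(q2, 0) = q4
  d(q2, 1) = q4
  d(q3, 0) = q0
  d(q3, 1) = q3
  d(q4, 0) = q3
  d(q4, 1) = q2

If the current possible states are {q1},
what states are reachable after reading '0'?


Apply transition on '0' from each current state:
  d(q1, 0) = q4

{q4}


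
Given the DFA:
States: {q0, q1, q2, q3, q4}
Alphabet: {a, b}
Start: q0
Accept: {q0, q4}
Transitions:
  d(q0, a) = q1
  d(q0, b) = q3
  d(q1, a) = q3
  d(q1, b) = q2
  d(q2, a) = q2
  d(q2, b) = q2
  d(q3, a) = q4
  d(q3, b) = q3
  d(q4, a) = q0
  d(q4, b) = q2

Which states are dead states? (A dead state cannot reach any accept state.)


Forward reachability from each state:
  q0 -> reaches accept state q0 (live)
  q1 -> reaches accept state q0 (live)
  q2 -> reaches {q2}, no accept state (dead)
  q3 -> reaches accept state q0 (live)
  q4 -> reaches accept state q0 (live)

{q2}


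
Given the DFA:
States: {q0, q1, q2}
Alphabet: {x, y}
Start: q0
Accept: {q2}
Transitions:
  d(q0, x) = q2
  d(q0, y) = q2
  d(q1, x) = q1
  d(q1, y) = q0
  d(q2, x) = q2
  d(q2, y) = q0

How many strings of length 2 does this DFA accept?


Enumerating all length-2 strings:
  "xx" -> q2 [accept]
  "xy" -> q0 [reject]
  "yx" -> q2 [accept]
  "yy" -> q0 [reject]

2 out of 4


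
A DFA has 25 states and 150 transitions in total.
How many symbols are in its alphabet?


Each state has exactly one transition per symbol.
|alphabet| = transitions / states = 150 / 25 = 6

6


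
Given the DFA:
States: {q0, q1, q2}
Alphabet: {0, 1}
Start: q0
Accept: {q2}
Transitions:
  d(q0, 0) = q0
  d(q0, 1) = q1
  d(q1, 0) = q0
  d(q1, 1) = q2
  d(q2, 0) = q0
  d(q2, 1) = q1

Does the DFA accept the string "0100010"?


Trace: q0 -> q0 -> q1 -> q0 -> q0 -> q0 -> q1 -> q0
Final state: q0
Accept states: {q2}

No, rejected (final state q0 is not an accept state)


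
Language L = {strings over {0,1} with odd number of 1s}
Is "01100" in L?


count('1') = 2; 2 mod 2 = 0

No, "01100" is not in L


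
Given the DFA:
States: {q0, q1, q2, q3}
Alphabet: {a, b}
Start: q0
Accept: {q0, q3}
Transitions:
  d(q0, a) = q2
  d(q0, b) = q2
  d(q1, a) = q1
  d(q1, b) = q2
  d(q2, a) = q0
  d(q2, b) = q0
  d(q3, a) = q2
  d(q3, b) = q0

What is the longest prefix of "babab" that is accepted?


Run the DFA, marking each prefix where the state is accepting:
  "" -> q0 [accept]
  "b" -> q2 [reject]
  "ba" -> q0 [accept]
  "bab" -> q2 [reject]
  "baba" -> q0 [accept]
  "babab" -> q2 [reject]

"baba"


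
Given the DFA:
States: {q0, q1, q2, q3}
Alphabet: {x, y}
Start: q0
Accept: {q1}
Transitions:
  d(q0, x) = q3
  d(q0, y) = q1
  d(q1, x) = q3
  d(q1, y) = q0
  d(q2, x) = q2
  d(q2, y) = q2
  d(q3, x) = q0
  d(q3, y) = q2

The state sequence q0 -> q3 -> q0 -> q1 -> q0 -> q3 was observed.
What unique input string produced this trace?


Trace back each transition to find the symbol:
  q0 --[x]--> q3
  q3 --[x]--> q0
  q0 --[y]--> q1
  q1 --[y]--> q0
  q0 --[x]--> q3

"xxyyx"


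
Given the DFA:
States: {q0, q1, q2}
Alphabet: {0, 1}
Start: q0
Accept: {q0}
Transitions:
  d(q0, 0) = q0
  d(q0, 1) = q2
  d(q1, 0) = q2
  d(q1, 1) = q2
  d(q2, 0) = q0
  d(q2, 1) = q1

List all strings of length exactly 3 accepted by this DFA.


All strings of length 3: 8 total
Accepted: 3

"000", "010", "100"


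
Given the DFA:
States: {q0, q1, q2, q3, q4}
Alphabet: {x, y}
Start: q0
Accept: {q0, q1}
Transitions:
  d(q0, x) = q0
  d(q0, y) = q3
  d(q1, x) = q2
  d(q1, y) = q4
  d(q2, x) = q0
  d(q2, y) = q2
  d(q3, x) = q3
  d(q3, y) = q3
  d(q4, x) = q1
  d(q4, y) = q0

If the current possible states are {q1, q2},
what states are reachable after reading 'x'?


Apply transition on 'x' from each current state:
  d(q1, x) = q2
  d(q2, x) = q0

{q0, q2}


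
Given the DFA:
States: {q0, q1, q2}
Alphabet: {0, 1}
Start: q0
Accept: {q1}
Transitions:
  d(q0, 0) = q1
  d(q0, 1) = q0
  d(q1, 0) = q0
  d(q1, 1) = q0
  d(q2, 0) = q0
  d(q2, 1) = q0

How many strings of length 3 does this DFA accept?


Enumerating all length-3 strings:
  "000" -> q1 [accept]
  "001" -> q0 [reject]
  "010" -> q1 [accept]
  "011" -> q0 [reject]
  "100" -> q0 [reject]
  "101" -> q0 [reject]
  "110" -> q1 [accept]
  "111" -> q0 [reject]

3 out of 8


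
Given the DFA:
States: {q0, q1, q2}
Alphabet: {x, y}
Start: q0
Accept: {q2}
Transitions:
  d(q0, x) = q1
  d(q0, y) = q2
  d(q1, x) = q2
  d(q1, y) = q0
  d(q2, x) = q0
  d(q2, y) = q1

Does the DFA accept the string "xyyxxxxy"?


Trace: q0 -> q1 -> q0 -> q2 -> q0 -> q1 -> q2 -> q0 -> q2
Final state: q2
Accept states: {q2}

Yes, accepted (final state q2 is an accept state)


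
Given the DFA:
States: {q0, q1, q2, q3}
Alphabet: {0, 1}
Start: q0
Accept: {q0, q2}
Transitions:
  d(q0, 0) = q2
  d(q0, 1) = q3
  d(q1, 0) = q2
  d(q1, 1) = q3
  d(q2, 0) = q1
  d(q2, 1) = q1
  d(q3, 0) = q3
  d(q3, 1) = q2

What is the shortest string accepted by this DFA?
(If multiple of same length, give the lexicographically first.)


BFS by string length (lex-first path to each state shown):
  len 0: q0<-""
Found accept state at length 0.

"" (empty string)


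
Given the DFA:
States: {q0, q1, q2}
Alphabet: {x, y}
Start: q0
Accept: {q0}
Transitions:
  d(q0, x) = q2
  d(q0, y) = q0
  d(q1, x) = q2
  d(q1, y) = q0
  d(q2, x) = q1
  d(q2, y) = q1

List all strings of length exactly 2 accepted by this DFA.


All strings of length 2: 4 total
Accepted: 1

"yy"


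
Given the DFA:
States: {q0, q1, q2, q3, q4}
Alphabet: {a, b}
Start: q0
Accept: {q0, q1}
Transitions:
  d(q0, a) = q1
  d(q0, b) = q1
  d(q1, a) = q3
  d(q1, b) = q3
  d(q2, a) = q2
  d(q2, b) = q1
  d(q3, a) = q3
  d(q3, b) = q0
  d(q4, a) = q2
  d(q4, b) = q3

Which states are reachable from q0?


BFS from q0:
  layer 0: {q0}
  layer 1: {q1}
  layer 2: {q3}

{q0, q1, q3}


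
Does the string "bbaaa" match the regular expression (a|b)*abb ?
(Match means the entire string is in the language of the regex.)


|string| = 5; first = 'b'; last = 'a'

No, "bbaaa" does not match (a|b)*abb


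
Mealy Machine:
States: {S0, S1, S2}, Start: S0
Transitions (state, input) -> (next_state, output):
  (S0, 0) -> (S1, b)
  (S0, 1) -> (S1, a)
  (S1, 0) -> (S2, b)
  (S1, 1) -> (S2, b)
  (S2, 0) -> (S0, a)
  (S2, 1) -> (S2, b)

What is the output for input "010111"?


Step-by-step:
  (S0, 0) -> (S1, b)
  (S1, 1) -> (S2, b)
  (S2, 0) -> (S0, a)
  (S0, 1) -> (S1, a)
  (S1, 1) -> (S2, b)
  (S2, 1) -> (S2, b)

"bbaabb"


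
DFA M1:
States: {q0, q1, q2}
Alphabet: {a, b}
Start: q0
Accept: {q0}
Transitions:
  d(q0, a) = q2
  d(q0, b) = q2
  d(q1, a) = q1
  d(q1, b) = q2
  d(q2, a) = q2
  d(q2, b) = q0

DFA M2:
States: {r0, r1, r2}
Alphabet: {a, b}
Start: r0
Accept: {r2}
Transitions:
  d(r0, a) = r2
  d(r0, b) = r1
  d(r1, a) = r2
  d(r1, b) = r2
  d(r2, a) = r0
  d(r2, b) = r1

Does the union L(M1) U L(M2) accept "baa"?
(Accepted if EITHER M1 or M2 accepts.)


M1: final=q2 accepted=False
M2: final=r0 accepted=False

No, union rejects (neither accepts)


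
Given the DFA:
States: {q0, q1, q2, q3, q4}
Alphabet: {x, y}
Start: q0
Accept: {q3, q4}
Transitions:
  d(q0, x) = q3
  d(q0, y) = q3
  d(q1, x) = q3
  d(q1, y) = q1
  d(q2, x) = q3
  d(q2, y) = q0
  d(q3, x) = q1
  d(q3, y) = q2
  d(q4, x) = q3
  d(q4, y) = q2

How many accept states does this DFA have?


Accept states listed: {q3, q4}
Counting: q3(1) q4(2)

2


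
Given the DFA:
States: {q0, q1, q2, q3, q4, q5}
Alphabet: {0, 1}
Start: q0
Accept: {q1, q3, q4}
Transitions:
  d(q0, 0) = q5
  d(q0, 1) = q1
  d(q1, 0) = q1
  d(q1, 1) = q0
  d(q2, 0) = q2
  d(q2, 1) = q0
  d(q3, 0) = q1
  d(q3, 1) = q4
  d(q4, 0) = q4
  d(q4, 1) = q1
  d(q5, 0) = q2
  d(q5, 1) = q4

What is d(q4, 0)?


Looking up transition d(q4, 0)

q4


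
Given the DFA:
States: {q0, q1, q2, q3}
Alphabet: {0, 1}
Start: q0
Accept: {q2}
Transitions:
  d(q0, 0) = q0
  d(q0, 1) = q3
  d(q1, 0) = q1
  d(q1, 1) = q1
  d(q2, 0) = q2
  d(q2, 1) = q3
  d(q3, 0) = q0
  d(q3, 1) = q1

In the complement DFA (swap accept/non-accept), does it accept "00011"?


Trace: q0 -> q0 -> q0 -> q0 -> q3 -> q1
Final: q1
Original accept: {q2}
Complement: q1 is not in original accept

Yes, complement accepts (original rejects)


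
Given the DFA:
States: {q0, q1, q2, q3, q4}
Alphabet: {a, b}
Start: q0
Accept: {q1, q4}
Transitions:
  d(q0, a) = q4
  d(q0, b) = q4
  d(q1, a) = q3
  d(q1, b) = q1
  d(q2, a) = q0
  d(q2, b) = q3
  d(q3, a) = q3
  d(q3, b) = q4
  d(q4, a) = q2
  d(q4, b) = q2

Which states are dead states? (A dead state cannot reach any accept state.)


Forward reachability from each state:
  q0 -> reaches accept state q4 (live)
  q1 -> reaches accept state q1 (live)
  q2 -> reaches accept state q4 (live)
  q3 -> reaches accept state q4 (live)
  q4 -> reaches accept state q4 (live)

None (all states can reach an accept state)


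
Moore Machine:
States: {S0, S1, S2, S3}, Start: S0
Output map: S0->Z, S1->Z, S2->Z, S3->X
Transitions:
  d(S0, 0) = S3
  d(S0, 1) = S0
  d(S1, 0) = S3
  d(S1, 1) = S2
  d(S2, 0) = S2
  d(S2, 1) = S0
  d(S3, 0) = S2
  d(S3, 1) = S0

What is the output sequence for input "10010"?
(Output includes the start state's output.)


Start: S0 (output Z)
  --1--> S0 (output Z)
  --0--> S3 (output X)
  --0--> S2 (output Z)
  --1--> S0 (output Z)
  --0--> S3 (output X)

"ZZXZZX"


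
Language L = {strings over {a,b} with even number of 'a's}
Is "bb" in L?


count('a') = 0; 0 mod 2 = 0

Yes, "bb" is in L


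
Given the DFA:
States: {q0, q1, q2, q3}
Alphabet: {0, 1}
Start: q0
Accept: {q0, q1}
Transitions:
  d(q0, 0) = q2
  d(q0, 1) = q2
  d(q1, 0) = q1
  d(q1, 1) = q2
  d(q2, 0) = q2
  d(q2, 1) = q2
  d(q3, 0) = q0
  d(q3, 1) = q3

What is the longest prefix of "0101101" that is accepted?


Run the DFA, marking each prefix where the state is accepting:
  "" -> q0 [accept]
  "0" -> q2 [reject]
  "01" -> q2 [reject]
  "010" -> q2 [reject]
  "0101" -> q2 [reject]
  "01011" -> q2 [reject]
  "010110" -> q2 [reject]
  "0101101" -> q2 [reject]

""


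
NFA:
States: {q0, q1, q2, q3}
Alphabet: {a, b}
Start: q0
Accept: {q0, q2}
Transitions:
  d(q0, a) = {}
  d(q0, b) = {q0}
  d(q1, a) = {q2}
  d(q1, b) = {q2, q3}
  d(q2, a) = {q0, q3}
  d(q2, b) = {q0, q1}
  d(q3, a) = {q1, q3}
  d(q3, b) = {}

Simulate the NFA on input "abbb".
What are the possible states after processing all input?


Start: {q0}
  --a--> {}
  --b--> {}
  --b--> {}
  --b--> {}

{} (empty set, no valid transitions)


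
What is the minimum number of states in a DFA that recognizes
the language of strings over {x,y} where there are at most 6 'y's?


States: count = 0, 1, ..., 6 (all accepting; 7 states), plus a dead state for count > 6.
Total: 7 + 1 = 8.

8


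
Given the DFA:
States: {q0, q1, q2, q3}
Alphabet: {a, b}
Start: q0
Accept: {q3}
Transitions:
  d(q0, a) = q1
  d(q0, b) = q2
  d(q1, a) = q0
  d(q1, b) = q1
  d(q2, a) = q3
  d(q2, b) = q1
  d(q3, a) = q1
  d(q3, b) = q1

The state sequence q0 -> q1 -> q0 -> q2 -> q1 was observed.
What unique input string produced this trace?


Trace back each transition to find the symbol:
  q0 --[a]--> q1
  q1 --[a]--> q0
  q0 --[b]--> q2
  q2 --[b]--> q1

"aabb"


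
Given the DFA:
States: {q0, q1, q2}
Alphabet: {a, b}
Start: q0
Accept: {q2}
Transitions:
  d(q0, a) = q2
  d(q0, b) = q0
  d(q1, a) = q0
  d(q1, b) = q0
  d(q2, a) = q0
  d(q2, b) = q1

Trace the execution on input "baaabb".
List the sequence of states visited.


Input: baaabb
d(q0, b) = q0
d(q0, a) = q2
d(q2, a) = q0
d(q0, a) = q2
d(q2, b) = q1
d(q1, b) = q0


q0 -> q0 -> q2 -> q0 -> q2 -> q1 -> q0


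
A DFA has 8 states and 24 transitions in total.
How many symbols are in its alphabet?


Each state has exactly one transition per symbol.
|alphabet| = transitions / states = 24 / 8 = 3

3


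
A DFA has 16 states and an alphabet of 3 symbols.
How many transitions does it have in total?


Each state has exactly one transition per symbol.
16 * 3 = 48

48


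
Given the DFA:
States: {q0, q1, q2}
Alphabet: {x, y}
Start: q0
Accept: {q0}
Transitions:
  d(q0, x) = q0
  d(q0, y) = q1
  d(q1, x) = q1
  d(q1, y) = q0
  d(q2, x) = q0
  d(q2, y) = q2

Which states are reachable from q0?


BFS from q0:
  layer 0: {q0}
  layer 1: {q1}

{q0, q1}


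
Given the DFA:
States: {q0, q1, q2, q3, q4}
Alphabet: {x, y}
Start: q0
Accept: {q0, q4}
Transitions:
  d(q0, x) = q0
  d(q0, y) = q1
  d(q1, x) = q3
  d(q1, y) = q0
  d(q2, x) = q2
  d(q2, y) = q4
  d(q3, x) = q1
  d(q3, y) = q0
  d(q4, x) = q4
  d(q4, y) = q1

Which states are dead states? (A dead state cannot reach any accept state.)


Forward reachability from each state:
  q0 -> reaches accept state q0 (live)
  q1 -> reaches accept state q0 (live)
  q2 -> reaches accept state q0 (live)
  q3 -> reaches accept state q0 (live)
  q4 -> reaches accept state q0 (live)

None (all states can reach an accept state)
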